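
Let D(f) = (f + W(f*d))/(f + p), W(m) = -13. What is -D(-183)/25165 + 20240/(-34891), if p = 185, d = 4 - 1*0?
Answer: -3142362/5453615 ≈ -0.57620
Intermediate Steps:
d = 4 (d = 4 + 0 = 4)
D(f) = (-13 + f)/(185 + f) (D(f) = (f - 13)/(f + 185) = (-13 + f)/(185 + f))
-D(-183)/25165 + 20240/(-34891) = -(-13 - 183)/(185 - 183)/25165 + 20240/(-34891) = -(-196)/2*(1/25165) + 20240*(-1/34891) = -(-196)/2*(1/25165) - 880/1517 = -1*(-98)*(1/25165) - 880/1517 = 98*(1/25165) - 880/1517 = 14/3595 - 880/1517 = -3142362/5453615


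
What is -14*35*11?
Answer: -5390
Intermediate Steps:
-14*35*11 = -490*11 = -5390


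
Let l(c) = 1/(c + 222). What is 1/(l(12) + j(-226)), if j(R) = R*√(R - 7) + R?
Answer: -12374622/654431778937 + 12374856*I*√233/654431778937 ≈ -1.8909e-5 + 0.00028864*I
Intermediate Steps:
l(c) = 1/(222 + c)
j(R) = R + R*√(-7 + R) (j(R) = R*√(-7 + R) + R = R + R*√(-7 + R))
1/(l(12) + j(-226)) = 1/(1/(222 + 12) - 226*(1 + √(-7 - 226))) = 1/(1/234 - 226*(1 + √(-233))) = 1/(1/234 - 226*(1 + I*√233)) = 1/(1/234 + (-226 - 226*I*√233)) = 1/(-52883/234 - 226*I*√233)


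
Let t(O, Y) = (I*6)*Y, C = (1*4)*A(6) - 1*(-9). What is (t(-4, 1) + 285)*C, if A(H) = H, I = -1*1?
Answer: 9207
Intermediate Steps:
I = -1
C = 33 (C = (1*4)*6 - 1*(-9) = 4*6 + 9 = 24 + 9 = 33)
t(O, Y) = -6*Y (t(O, Y) = (-1*6)*Y = -6*Y)
(t(-4, 1) + 285)*C = (-6*1 + 285)*33 = (-6 + 285)*33 = 279*33 = 9207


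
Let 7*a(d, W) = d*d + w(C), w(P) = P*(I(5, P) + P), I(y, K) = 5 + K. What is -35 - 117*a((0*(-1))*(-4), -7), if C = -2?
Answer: -11/7 ≈ -1.5714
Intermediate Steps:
w(P) = P*(5 + 2*P) (w(P) = P*((5 + P) + P) = P*(5 + 2*P))
a(d, W) = -2/7 + d²/7 (a(d, W) = (d*d - 2*(5 + 2*(-2)))/7 = (d² - 2*(5 - 4))/7 = (d² - 2*1)/7 = (d² - 2)/7 = (-2 + d²)/7 = -2/7 + d²/7)
-35 - 117*a((0*(-1))*(-4), -7) = -35 - 117*(-2/7 + ((0*(-1))*(-4))²/7) = -35 - 117*(-2/7 + (0*(-4))²/7) = -35 - 117*(-2/7 + (⅐)*0²) = -35 - 117*(-2/7 + (⅐)*0) = -35 - 117*(-2/7 + 0) = -35 - 117*(-2/7) = -35 + 234/7 = -11/7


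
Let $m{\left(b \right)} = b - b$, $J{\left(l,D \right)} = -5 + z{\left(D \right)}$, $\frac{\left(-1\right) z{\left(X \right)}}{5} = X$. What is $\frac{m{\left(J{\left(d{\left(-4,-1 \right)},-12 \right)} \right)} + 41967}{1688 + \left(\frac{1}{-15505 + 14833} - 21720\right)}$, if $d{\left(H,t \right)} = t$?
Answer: $- \frac{28201824}{13461505} \approx -2.095$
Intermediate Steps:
$z{\left(X \right)} = - 5 X$
$J{\left(l,D \right)} = -5 - 5 D$
$m{\left(b \right)} = 0$
$\frac{m{\left(J{\left(d{\left(-4,-1 \right)},-12 \right)} \right)} + 41967}{1688 + \left(\frac{1}{-15505 + 14833} - 21720\right)} = \frac{0 + 41967}{1688 + \left(\frac{1}{-15505 + 14833} - 21720\right)} = \frac{41967}{1688 - \left(21720 - \frac{1}{-672}\right)} = \frac{41967}{1688 - \frac{14595841}{672}} = \frac{41967}{- \frac{13461505}{672}} = 41967 \left(- \frac{672}{13461505}\right) = - \frac{28201824}{13461505}$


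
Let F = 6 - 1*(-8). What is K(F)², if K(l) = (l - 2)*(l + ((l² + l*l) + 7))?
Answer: 24561936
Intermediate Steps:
F = 14 (F = 6 + 8 = 14)
K(l) = (-2 + l)*(7 + l + 2*l²) (K(l) = (-2 + l)*(l + ((l² + l²) + 7)) = (-2 + l)*(l + (2*l² + 7)) = (-2 + l)*(l + (7 + 2*l²)) = (-2 + l)*(7 + l + 2*l²))
K(F)² = (-14 - 3*14² + 2*14³ + 5*14)² = (-14 - 3*196 + 2*2744 + 70)² = (-14 - 588 + 5488 + 70)² = 4956² = 24561936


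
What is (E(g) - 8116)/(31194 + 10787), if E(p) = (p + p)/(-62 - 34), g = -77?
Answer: -389491/2015088 ≈ -0.19329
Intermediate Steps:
E(p) = -p/48 (E(p) = (2*p)/(-96) = (2*p)*(-1/96) = -p/48)
(E(g) - 8116)/(31194 + 10787) = (-1/48*(-77) - 8116)/(31194 + 10787) = (77/48 - 8116)/41981 = -389491/48*1/41981 = -389491/2015088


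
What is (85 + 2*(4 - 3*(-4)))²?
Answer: 13689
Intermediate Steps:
(85 + 2*(4 - 3*(-4)))² = (85 + 2*(4 + 12))² = (85 + 2*16)² = (85 + 32)² = 117² = 13689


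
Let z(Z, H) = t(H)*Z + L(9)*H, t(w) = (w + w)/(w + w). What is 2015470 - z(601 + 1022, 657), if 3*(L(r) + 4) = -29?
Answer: 2022826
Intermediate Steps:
L(r) = -41/3 (L(r) = -4 + (⅓)*(-29) = -4 - 29/3 = -41/3)
t(w) = 1 (t(w) = (2*w)/((2*w)) = (2*w)*(1/(2*w)) = 1)
z(Z, H) = Z - 41*H/3 (z(Z, H) = 1*Z - 41*H/3 = Z - 41*H/3)
2015470 - z(601 + 1022, 657) = 2015470 - ((601 + 1022) - 41/3*657) = 2015470 - (1623 - 8979) = 2015470 - 1*(-7356) = 2015470 + 7356 = 2022826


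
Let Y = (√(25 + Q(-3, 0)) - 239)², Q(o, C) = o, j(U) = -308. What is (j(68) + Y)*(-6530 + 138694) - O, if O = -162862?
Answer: 7511703802 - 63174392*√22 ≈ 7.2154e+9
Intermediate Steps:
Y = (-239 + √22)² (Y = (√(25 - 3) - 239)² = (√22 - 239)² = (-239 + √22)² ≈ 54901.)
(j(68) + Y)*(-6530 + 138694) - O = (-308 + (239 - √22)²)*(-6530 + 138694) - 1*(-162862) = (-308 + (239 - √22)²)*132164 + 162862 = (-40706512 + 132164*(239 - √22)²) + 162862 = -40543650 + 132164*(239 - √22)²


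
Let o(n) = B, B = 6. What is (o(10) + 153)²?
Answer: 25281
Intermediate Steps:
o(n) = 6
(o(10) + 153)² = (6 + 153)² = 159² = 25281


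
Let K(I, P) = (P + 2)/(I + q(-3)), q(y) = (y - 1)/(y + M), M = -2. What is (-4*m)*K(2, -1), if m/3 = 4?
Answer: -120/7 ≈ -17.143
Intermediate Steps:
m = 12 (m = 3*4 = 12)
q(y) = (-1 + y)/(-2 + y) (q(y) = (y - 1)/(y - 2) = (-1 + y)/(-2 + y))
K(I, P) = (2 + P)/(⅘ + I) (K(I, P) = (P + 2)/(I + (-1 - 3)/(-2 - 3)) = (2 + P)/(I - 4/(-5)) = (2 + P)/(I - ⅕*(-4)) = (2 + P)/(I + ⅘) = (2 + P)/(⅘ + I))
(-4*m)*K(2, -1) = (-4*12)*(5*(2 - 1)/(4 + 5*2)) = -240/(4 + 10) = -240/14 = -48*5/14 = -120/7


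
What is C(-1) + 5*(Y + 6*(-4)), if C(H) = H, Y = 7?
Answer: -86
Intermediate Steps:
C(-1) + 5*(Y + 6*(-4)) = -1 + 5*(7 + 6*(-4)) = -1 + 5*(7 - 24) = -1 + 5*(-17) = -1 - 85 = -86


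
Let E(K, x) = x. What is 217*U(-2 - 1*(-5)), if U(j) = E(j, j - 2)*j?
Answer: 651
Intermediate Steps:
U(j) = j*(-2 + j) (U(j) = (j - 2)*j = (-2 + j)*j = j*(-2 + j))
217*U(-2 - 1*(-5)) = 217*((-2 - 1*(-5))*(-2 + (-2 - 1*(-5)))) = 217*((-2 + 5)*(-2 + (-2 + 5))) = 217*(3*(-2 + 3)) = 217*(3*1) = 217*3 = 651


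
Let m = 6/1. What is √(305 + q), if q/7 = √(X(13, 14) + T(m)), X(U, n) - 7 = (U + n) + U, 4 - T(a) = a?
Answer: √(305 + 21*√5) ≈ 18.761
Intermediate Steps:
m = 6 (m = 6*1 = 6)
T(a) = 4 - a
X(U, n) = 7 + n + 2*U (X(U, n) = 7 + ((U + n) + U) = 7 + (n + 2*U) = 7 + n + 2*U)
q = 21*√5 (q = 7*√((7 + 14 + 2*13) + (4 - 1*6)) = 7*√((7 + 14 + 26) + (4 - 6)) = 7*√(47 - 2) = 7*√45 = 7*(3*√5) = 21*√5 ≈ 46.957)
√(305 + q) = √(305 + 21*√5)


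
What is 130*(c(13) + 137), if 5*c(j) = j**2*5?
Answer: 39780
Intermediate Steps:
c(j) = j**2 (c(j) = (j**2*5)/5 = (5*j**2)/5 = j**2)
130*(c(13) + 137) = 130*(13**2 + 137) = 130*(169 + 137) = 130*306 = 39780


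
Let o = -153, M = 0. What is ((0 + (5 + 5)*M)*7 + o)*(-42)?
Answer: 6426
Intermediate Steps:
((0 + (5 + 5)*M)*7 + o)*(-42) = ((0 + (5 + 5)*0)*7 - 153)*(-42) = ((0 + 10*0)*7 - 153)*(-42) = ((0 + 0)*7 - 153)*(-42) = (0*7 - 153)*(-42) = (0 - 153)*(-42) = -153*(-42) = 6426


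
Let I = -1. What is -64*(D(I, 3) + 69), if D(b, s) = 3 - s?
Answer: -4416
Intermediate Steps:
-64*(D(I, 3) + 69) = -64*((3 - 1*3) + 69) = -64*((3 - 3) + 69) = -64*(0 + 69) = -64*69 = -4416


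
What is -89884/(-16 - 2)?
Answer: 44942/9 ≈ 4993.6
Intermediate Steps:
-89884/(-16 - 2) = -89884/((-18*1)) = -89884/(-18) = -89884*(-1/18) = 44942/9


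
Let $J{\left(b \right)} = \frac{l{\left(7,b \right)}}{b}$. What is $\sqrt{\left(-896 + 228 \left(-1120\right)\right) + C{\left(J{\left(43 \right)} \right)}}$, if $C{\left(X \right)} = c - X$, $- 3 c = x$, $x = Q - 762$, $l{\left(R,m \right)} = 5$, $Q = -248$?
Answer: $\frac{i \sqrt{4258755561}}{129} \approx 505.88 i$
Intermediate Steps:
$J{\left(b \right)} = \frac{5}{b}$
$x = -1010$ ($x = -248 - 762 = -1010$)
$c = \frac{1010}{3}$ ($c = \left(- \frac{1}{3}\right) \left(-1010\right) = \frac{1010}{3} \approx 336.67$)
$C{\left(X \right)} = \frac{1010}{3} - X$
$\sqrt{\left(-896 + 228 \left(-1120\right)\right) + C{\left(J{\left(43 \right)} \right)}} = \sqrt{\left(-896 + 228 \left(-1120\right)\right) + \left(\frac{1010}{3} - \frac{5}{43}\right)} = \sqrt{\left(-896 - 255360\right) + \left(\frac{1010}{3} - 5 \cdot \frac{1}{43}\right)} = \sqrt{-256256 + \left(\frac{1010}{3} - \frac{5}{43}\right)} = \sqrt{-256256 + \frac{43415}{129}} = \sqrt{- \frac{33013609}{129}} = \frac{i \sqrt{4258755561}}{129}$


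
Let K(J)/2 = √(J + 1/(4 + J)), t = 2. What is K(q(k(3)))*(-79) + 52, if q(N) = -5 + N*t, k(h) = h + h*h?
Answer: 52 - 158*√10074/23 ≈ -637.49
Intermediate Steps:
k(h) = h + h²
q(N) = -5 + 2*N (q(N) = -5 + N*2 = -5 + 2*N)
K(J) = 2*√(J + 1/(4 + J))
K(q(k(3)))*(-79) + 52 = (2*√((1 + (-5 + 2*(3*(1 + 3)))*(4 + (-5 + 2*(3*(1 + 3)))))/(4 + (-5 + 2*(3*(1 + 3))))))*(-79) + 52 = (2*√((1 + (-5 + 2*(3*4))*(4 + (-5 + 2*(3*4))))/(4 + (-5 + 2*(3*4)))))*(-79) + 52 = (2*√((1 + (-5 + 2*12)*(4 + (-5 + 2*12)))/(4 + (-5 + 2*12))))*(-79) + 52 = (2*√((1 + (-5 + 24)*(4 + (-5 + 24)))/(4 + (-5 + 24))))*(-79) + 52 = (2*√((1 + 19*(4 + 19))/(4 + 19)))*(-79) + 52 = (2*√((1 + 19*23)/23))*(-79) + 52 = (2*√((1 + 437)/23))*(-79) + 52 = (2*√((1/23)*438))*(-79) + 52 = (2*√(438/23))*(-79) + 52 = (2*(√10074/23))*(-79) + 52 = (2*√10074/23)*(-79) + 52 = -158*√10074/23 + 52 = 52 - 158*√10074/23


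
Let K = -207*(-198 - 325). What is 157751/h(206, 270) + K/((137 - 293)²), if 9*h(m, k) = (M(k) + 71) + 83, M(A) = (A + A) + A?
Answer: 962656073/651664 ≈ 1477.2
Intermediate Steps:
M(A) = 3*A (M(A) = 2*A + A = 3*A)
K = 108261 (K = -207*(-523) = 108261)
h(m, k) = 154/9 + k/3 (h(m, k) = ((3*k + 71) + 83)/9 = ((71 + 3*k) + 83)/9 = (154 + 3*k)/9 = 154/9 + k/3)
157751/h(206, 270) + K/((137 - 293)²) = 157751/(154/9 + (⅓)*270) + 108261/((137 - 293)²) = 157751/(154/9 + 90) + 108261/((-156)²) = 157751/(964/9) + 108261/24336 = 157751*(9/964) + 108261*(1/24336) = 1419759/964 + 12029/2704 = 962656073/651664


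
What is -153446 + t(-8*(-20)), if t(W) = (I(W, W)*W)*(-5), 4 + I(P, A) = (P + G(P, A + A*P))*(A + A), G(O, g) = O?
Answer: -82070246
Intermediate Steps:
I(P, A) = -4 + 4*A*P (I(P, A) = -4 + (P + P)*(A + A) = -4 + (2*P)*(2*A) = -4 + 4*A*P)
t(W) = -5*W*(-4 + 4*W**2) (t(W) = ((-4 + 4*W*W)*W)*(-5) = ((-4 + 4*W**2)*W)*(-5) = (W*(-4 + 4*W**2))*(-5) = -5*W*(-4 + 4*W**2))
-153446 + t(-8*(-20)) = -153446 + 20*(-8*(-20))*(1 - (-8*(-20))**2) = -153446 + 20*160*(1 - 1*160**2) = -153446 + 20*160*(1 - 1*25600) = -153446 + 20*160*(1 - 25600) = -153446 + 20*160*(-25599) = -153446 - 81916800 = -82070246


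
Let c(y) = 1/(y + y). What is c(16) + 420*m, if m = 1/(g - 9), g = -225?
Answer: -2201/1248 ≈ -1.7636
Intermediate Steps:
c(y) = 1/(2*y)
m = -1/234 (m = 1/(-225 - 9) = 1/(-234) = -1/234 ≈ -0.0042735)
c(16) + 420*m = (½)/16 + 420*(-1/234) = (½)*(1/16) - 70/39 = 1/32 - 70/39 = -2201/1248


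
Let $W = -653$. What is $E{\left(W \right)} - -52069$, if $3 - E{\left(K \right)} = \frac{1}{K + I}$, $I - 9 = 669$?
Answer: $\frac{1301799}{25} \approx 52072.0$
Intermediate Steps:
$I = 678$ ($I = 9 + 669 = 678$)
$E{\left(K \right)} = 3 - \frac{1}{678 + K}$ ($E{\left(K \right)} = 3 - \frac{1}{K + 678} = 3 - \frac{1}{678 + K}$)
$E{\left(W \right)} - -52069 = \frac{2033 + 3 \left(-653\right)}{678 - 653} - -52069 = \frac{2033 - 1959}{25} + 52069 = \frac{1}{25} \cdot 74 + 52069 = \frac{74}{25} + 52069 = \frac{1301799}{25}$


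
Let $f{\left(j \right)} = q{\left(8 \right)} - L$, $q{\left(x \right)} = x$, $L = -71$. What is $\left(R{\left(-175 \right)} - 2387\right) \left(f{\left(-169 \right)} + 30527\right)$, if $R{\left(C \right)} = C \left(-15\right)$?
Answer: $7284228$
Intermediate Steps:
$R{\left(C \right)} = - 15 C$
$f{\left(j \right)} = 79$ ($f{\left(j \right)} = 8 - -71 = 8 + 71 = 79$)
$\left(R{\left(-175 \right)} - 2387\right) \left(f{\left(-169 \right)} + 30527\right) = \left(\left(-15\right) \left(-175\right) - 2387\right) \left(79 + 30527\right) = \left(2625 - 2387\right) 30606 = 238 \cdot 30606 = 7284228$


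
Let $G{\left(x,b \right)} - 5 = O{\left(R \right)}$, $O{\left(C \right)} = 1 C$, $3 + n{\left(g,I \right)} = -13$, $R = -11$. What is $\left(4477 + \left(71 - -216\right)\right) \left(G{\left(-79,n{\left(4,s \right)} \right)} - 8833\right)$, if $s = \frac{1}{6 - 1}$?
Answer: $-42108996$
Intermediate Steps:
$s = \frac{1}{5}$ ($s = \frac{1}{6 + \left(-4 + 3\right)} = \frac{1}{6 - 1} = \frac{1}{5} \approx 0.2$)
$n{\left(g,I \right)} = -16$ ($n{\left(g,I \right)} = -3 - 13 = -16$)
$O{\left(C \right)} = C$
$G{\left(x,b \right)} = -6$ ($G{\left(x,b \right)} = 5 - 11 = -6$)
$\left(4477 + \left(71 - -216\right)\right) \left(G{\left(-79,n{\left(4,s \right)} \right)} - 8833\right) = \left(4477 + \left(71 - -216\right)\right) \left(-6 - 8833\right) = \left(4477 + \left(71 + 216\right)\right) \left(-8839\right) = \left(4477 + 287\right) \left(-8839\right) = 4764 \left(-8839\right) = -42108996$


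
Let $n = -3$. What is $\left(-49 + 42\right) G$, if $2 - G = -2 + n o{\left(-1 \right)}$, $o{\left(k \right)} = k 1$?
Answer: $-7$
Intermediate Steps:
$o{\left(k \right)} = k$
$G = 1$ ($G = 2 - \left(-2 - -3\right) = 2 - \left(-2 + 3\right) = 2 - 1 = 1$)
$\left(-49 + 42\right) G = \left(-49 + 42\right) 1 = \left(-7\right) 1 = -7$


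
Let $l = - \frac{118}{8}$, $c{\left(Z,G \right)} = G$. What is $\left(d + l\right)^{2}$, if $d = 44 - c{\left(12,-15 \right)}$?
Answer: $\frac{31329}{16} \approx 1958.1$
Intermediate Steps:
$d = 59$ ($d = 44 - -15 = 44 + 15 = 59$)
$l = - \frac{59}{4}$ ($l = \left(-118\right) \frac{1}{8} = - \frac{59}{4} \approx -14.75$)
$\left(d + l\right)^{2} = \left(59 - \frac{59}{4}\right)^{2} = \left(\frac{177}{4}\right)^{2} = \frac{31329}{16}$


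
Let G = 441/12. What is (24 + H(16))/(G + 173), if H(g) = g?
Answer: 160/839 ≈ 0.19070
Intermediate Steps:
G = 147/4 (G = 441*(1/12) = 147/4 ≈ 36.750)
(24 + H(16))/(G + 173) = (24 + 16)/(147/4 + 173) = 40/(839/4) = 40*(4/839) = 160/839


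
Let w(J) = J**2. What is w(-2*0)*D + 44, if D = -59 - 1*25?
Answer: 44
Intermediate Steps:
D = -84 (D = -59 - 25 = -84)
w(-2*0)*D + 44 = (-2*0)**2*(-84) + 44 = 0**2*(-84) + 44 = 0*(-84) + 44 = 0 + 44 = 44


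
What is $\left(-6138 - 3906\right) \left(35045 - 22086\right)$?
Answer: $-130160196$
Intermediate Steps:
$\left(-6138 - 3906\right) \left(35045 - 22086\right) = \left(-10044\right) 12959 = -130160196$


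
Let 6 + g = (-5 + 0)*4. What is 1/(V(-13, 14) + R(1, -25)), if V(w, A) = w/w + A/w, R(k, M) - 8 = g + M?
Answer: -13/560 ≈ -0.023214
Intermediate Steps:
g = -26 (g = -6 + (-5 + 0)*4 = -6 - 5*4 = -6 - 20 = -26)
R(k, M) = -18 + M (R(k, M) = 8 + (-26 + M) = -18 + M)
V(w, A) = 1 + A/w
1/(V(-13, 14) + R(1, -25)) = 1/((14 - 13)/(-13) + (-18 - 25)) = 1/(-1/13*1 - 43) = 1/(-1/13 - 43) = 1/(-560/13) = -13/560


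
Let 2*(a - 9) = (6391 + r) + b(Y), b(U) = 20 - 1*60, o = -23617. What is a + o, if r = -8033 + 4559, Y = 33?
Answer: -44339/2 ≈ -22170.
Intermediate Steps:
b(U) = -40 (b(U) = 20 - 60 = -40)
r = -3474
a = 2895/2 (a = 9 + ((6391 - 3474) - 40)/2 = 9 + (2917 - 40)/2 = 9 + (½)*2877 = 9 + 2877/2 = 2895/2 ≈ 1447.5)
a + o = 2895/2 - 23617 = -44339/2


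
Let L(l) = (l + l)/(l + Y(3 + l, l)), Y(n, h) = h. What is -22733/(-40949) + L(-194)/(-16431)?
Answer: 373484974/672833019 ≈ 0.55509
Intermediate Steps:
L(l) = 1 (L(l) = (l + l)/(l + l) = (2*l)/((2*l)) = (2*l)*(1/(2*l)) = 1)
-22733/(-40949) + L(-194)/(-16431) = -22733/(-40949) + 1/(-16431) = -22733*(-1/40949) + 1*(-1/16431) = 22733/40949 - 1/16431 = 373484974/672833019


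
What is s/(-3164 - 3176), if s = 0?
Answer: 0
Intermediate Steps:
s/(-3164 - 3176) = 0/(-3164 - 3176) = 0/(-6340) = -1/6340*0 = 0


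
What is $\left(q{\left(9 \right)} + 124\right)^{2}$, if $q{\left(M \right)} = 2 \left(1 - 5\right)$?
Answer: $13456$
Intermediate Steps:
$q{\left(M \right)} = -8$ ($q{\left(M \right)} = 2 \left(-4\right) = -8$)
$\left(q{\left(9 \right)} + 124\right)^{2} = \left(-8 + 124\right)^{2} = 116^{2} = 13456$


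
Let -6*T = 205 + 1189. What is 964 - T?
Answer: 3589/3 ≈ 1196.3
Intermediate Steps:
T = -697/3 (T = -(205 + 1189)/6 = -⅙*1394 = -697/3 ≈ -232.33)
964 - T = 964 - 1*(-697/3) = 964 + 697/3 = 3589/3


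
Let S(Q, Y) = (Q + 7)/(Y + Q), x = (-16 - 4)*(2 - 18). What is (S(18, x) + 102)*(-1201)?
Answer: -41435701/338 ≈ -1.2259e+5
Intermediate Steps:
x = 320 (x = -20*(-16) = 320)
S(Q, Y) = (7 + Q)/(Q + Y)
(S(18, x) + 102)*(-1201) = ((7 + 18)/(18 + 320) + 102)*(-1201) = (25/338 + 102)*(-1201) = (34501/338)*(-1201) = -41435701/338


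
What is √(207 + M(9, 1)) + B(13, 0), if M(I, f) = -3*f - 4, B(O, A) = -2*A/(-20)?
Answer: 10*√2 ≈ 14.142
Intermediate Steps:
B(O, A) = A/10 (B(O, A) = -2*A*(-1/20) = A/10)
M(I, f) = -4 - 3*f
√(207 + M(9, 1)) + B(13, 0) = √(207 + (-4 - 3*1)) + (⅒)*0 = √(207 + (-4 - 3)) + 0 = √(207 - 7) + 0 = √200 + 0 = 10*√2 + 0 = 10*√2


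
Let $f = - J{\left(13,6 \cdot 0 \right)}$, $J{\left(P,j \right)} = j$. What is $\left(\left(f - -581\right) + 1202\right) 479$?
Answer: $854057$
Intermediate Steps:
$f = 0$ ($f = - 6 \cdot 0 = \left(-1\right) 0 = 0$)
$\left(\left(f - -581\right) + 1202\right) 479 = \left(\left(0 - -581\right) + 1202\right) 479 = \left(\left(0 + 581\right) + 1202\right) 479 = \left(581 + 1202\right) 479 = 1783 \cdot 479 = 854057$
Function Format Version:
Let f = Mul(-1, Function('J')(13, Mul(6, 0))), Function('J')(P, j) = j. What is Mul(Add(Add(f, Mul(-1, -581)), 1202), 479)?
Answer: 854057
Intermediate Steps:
f = 0 (f = Mul(-1, Mul(6, 0)) = Mul(-1, 0) = 0)
Mul(Add(Add(f, Mul(-1, -581)), 1202), 479) = Mul(Add(Add(0, Mul(-1, -581)), 1202), 479) = Mul(Add(Add(0, 581), 1202), 479) = Mul(Add(581, 1202), 479) = Mul(1783, 479) = 854057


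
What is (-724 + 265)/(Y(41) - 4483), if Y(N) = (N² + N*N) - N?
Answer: 459/1162 ≈ 0.39501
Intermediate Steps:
Y(N) = -N + 2*N² (Y(N) = (N² + N²) - N = 2*N² - N = -N + 2*N²)
(-724 + 265)/(Y(41) - 4483) = (-724 + 265)/(41*(-1 + 2*41) - 4483) = -459/(41*(-1 + 82) - 4483) = -459/(41*81 - 4483) = -459/(3321 - 4483) = -459/(-1162) = -459*(-1/1162) = 459/1162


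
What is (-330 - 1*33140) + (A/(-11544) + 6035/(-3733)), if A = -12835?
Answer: -1442369634425/43093752 ≈ -33471.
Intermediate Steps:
(-330 - 1*33140) + (A/(-11544) + 6035/(-3733)) = (-330 - 1*33140) + (-12835/(-11544) + 6035/(-3733)) = (-330 - 33140) + (-12835*(-1/11544) + 6035*(-1/3733)) = -33470 + (12835/11544 - 6035/3733) = -33470 - 21754985/43093752 = -1442369634425/43093752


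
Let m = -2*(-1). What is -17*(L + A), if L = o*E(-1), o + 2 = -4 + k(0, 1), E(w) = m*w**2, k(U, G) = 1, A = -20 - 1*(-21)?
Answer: 153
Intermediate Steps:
A = 1 (A = -20 + 21 = 1)
m = 2
E(w) = 2*w**2
o = -5 (o = -2 + (-4 + 1) = -2 - 3 = -5)
L = -10 (L = -10*(-1)**2 = -10 ≈ -10.000)
-17*(L + A) = -17*(-10 + 1) = -17*(-9) = 153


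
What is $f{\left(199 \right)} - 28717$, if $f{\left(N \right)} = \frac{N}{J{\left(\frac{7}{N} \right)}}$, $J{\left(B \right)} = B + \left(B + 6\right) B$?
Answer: $- \frac{273546001}{9800} \approx -27913.0$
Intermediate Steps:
$J{\left(B \right)} = B + B \left(6 + B\right)$ ($J{\left(B \right)} = B + \left(6 + B\right) B = B + B \left(6 + B\right)$)
$f{\left(N \right)} = \frac{N^{2}}{7 \left(7 + \frac{7}{N}\right)}$ ($f{\left(N \right)} = \frac{N}{\frac{7}{N} \left(7 + \frac{7}{N}\right)} = \frac{N}{7 \frac{1}{N} \left(7 + \frac{7}{N}\right)} = N \frac{N}{7 \left(7 + \frac{7}{N}\right)} = \frac{N^{2}}{7 \left(7 + \frac{7}{N}\right)}$)
$f{\left(199 \right)} - 28717 = \frac{199^{3}}{49 \left(1 + 199\right)} - 28717 = \frac{1}{49} \cdot 7880599 \cdot \frac{1}{200} - 28717 = \frac{7880599}{9800} - 28717 = - \frac{273546001}{9800}$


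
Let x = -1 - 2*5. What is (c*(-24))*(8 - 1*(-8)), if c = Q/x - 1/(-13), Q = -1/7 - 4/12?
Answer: -46208/1001 ≈ -46.162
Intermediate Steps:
Q = -10/21 (Q = -1*⅐ - 4*1/12 = -⅐ - ⅓ = -10/21 ≈ -0.47619)
x = -11 (x = -1 - 10 = -11)
c = 361/3003 (c = -10/21/(-11) - 1/(-13) = -10/21*(-1/11) - 1*(-1/13) = 10/231 + 1/13 = 361/3003 ≈ 0.12021)
(c*(-24))*(8 - 1*(-8)) = ((361/3003)*(-24))*(8 - 1*(-8)) = -2888*(8 + 8)/1001 = -2888/1001*16 = -46208/1001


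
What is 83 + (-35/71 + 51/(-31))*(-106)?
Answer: 681519/2201 ≈ 309.64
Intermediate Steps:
83 + (-35/71 + 51/(-31))*(-106) = 83 + (-35*1/71 + 51*(-1/31))*(-106) = 83 + (-35/71 - 51/31)*(-106) = 83 - 4706/2201*(-106) = 83 + 498836/2201 = 681519/2201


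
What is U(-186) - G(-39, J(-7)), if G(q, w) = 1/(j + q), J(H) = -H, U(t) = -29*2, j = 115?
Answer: -4409/76 ≈ -58.013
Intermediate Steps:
U(t) = -58
G(q, w) = 1/(115 + q)
U(-186) - G(-39, J(-7)) = -58 - 1/(115 - 39) = -58 - 1/76 = -4409/76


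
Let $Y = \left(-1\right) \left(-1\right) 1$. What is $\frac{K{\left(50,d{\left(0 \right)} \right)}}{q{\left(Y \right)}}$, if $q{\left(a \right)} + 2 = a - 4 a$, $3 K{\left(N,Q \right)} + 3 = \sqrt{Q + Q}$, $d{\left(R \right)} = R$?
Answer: $\frac{1}{5} \approx 0.2$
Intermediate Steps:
$Y = 1$ ($Y = 1 \cdot 1 = 1$)
$K{\left(N,Q \right)} = -1 + \frac{\sqrt{2} \sqrt{Q}}{3}$ ($K{\left(N,Q \right)} = -1 + \frac{\sqrt{Q + Q}}{3} = -1 + \frac{\sqrt{2 Q}}{3} = -1 + \frac{\sqrt{2} \sqrt{Q}}{3}$)
$q{\left(a \right)} = -2 - 3 a$ ($q{\left(a \right)} = -2 + \left(a - 4 a\right) = -2 - 3 a$)
$\frac{K{\left(50,d{\left(0 \right)} \right)}}{q{\left(Y \right)}} = \frac{-1 + \frac{\sqrt{2} \sqrt{0}}{3}}{-2 - 3} = \frac{-1 + \frac{1}{3} \sqrt{2} \cdot 0}{-2 - 3} = \frac{-1 + 0}{-5} = \left(-1\right) \left(- \frac{1}{5}\right) = \frac{1}{5}$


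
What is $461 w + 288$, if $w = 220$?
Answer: $101708$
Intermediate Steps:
$461 w + 288 = 461 \cdot 220 + 288 = 101420 + 288 = 101708$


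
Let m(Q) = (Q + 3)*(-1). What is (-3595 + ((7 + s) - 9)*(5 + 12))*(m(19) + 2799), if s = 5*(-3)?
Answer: -10785868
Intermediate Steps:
s = -15
m(Q) = -3 - Q (m(Q) = (3 + Q)*(-1) = -3 - Q)
(-3595 + ((7 + s) - 9)*(5 + 12))*(m(19) + 2799) = (-3595 + ((7 - 15) - 9)*(5 + 12))*((-3 - 1*19) + 2799) = (-3595 + (-8 - 9)*17)*((-3 - 19) + 2799) = (-3595 - 17*17)*(-22 + 2799) = (-3595 - 289)*2777 = -3884*2777 = -10785868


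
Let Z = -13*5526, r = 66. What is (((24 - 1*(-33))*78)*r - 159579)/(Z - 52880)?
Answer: -133857/124718 ≈ -1.0733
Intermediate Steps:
Z = -71838
(((24 - 1*(-33))*78)*r - 159579)/(Z - 52880) = (((24 - 1*(-33))*78)*66 - 159579)/(-71838 - 52880) = (((24 + 33)*78)*66 - 159579)/(-124718) = ((57*78)*66 - 159579)*(-1/124718) = (4446*66 - 159579)*(-1/124718) = (293436 - 159579)*(-1/124718) = 133857*(-1/124718) = -133857/124718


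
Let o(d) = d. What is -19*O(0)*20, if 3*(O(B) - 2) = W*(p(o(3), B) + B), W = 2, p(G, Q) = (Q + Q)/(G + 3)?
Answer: -760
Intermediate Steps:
p(G, Q) = 2*Q/(3 + G) (p(G, Q) = (2*Q)/(3 + G) = 2*Q/(3 + G))
O(B) = 2 + 8*B/9 (O(B) = 2 + (2*(2*B/(3 + 3) + B))/3 = 2 + (2*(2*B/6 + B))/3 = 2 + (2*(2*B*(1/6) + B))/3 = 2 + (2*(B/3 + B))/3 = 2 + (2*(4*B/3))/3 = 2 + (8*B/3)/3 = 2 + 8*B/9)
-19*O(0)*20 = -19*(2 + (8/9)*0)*20 = -19*(2 + 0)*20 = -19*2*20 = -38*20 = -760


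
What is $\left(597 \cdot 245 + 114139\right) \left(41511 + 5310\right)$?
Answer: $12192375684$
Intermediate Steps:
$\left(597 \cdot 245 + 114139\right) \left(41511 + 5310\right) = \left(146265 + 114139\right) 46821 = 260404 \cdot 46821 = 12192375684$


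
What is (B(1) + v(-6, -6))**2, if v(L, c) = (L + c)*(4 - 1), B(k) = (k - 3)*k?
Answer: 1444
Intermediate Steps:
B(k) = k*(-3 + k) (B(k) = (-3 + k)*k = k*(-3 + k))
v(L, c) = 3*L + 3*c (v(L, c) = (L + c)*3 = 3*L + 3*c)
(B(1) + v(-6, -6))**2 = (1*(-3 + 1) + (3*(-6) + 3*(-6)))**2 = (1*(-2) + (-18 - 18))**2 = (-2 - 36)**2 = (-38)**2 = 1444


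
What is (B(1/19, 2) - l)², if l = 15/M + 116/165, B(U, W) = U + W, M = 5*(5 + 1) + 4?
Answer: 9375855241/11361428100 ≈ 0.82524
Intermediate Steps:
M = 34 (M = 5*6 + 4 = 30 + 4 = 34)
l = 6419/5610 (l = 15/34 + 116/165 = 6419/5610 ≈ 1.1442)
(B(1/19, 2) - l)² = ((1/19 + 2) - 1*6419/5610)² = ((1/19 + 2) - 6419/5610)² = (39/19 - 6419/5610)² = (96829/106590)² = 9375855241/11361428100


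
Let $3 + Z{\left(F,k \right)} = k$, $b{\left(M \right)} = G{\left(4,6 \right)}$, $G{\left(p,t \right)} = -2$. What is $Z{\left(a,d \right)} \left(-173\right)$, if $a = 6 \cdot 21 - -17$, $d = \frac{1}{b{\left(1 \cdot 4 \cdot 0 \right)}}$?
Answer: $\frac{1211}{2} \approx 605.5$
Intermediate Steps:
$b{\left(M \right)} = -2$
$d = - \frac{1}{2}$ ($d = \frac{1}{-2} = - \frac{1}{2} \approx -0.5$)
$a = 143$ ($a = 126 + 17 = 143$)
$Z{\left(F,k \right)} = -3 + k$
$Z{\left(a,d \right)} \left(-173\right) = \left(-3 - \frac{1}{2}\right) \left(-173\right) = \left(- \frac{7}{2}\right) \left(-173\right) = \frac{1211}{2}$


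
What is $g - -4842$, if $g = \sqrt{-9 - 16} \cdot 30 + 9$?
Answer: $4851 + 150 i \approx 4851.0 + 150.0 i$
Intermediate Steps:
$g = 9 + 150 i$ ($g = \sqrt{-25} \cdot 30 + 9 = 5 i 30 + 9 = 150 i + 9 = 9 + 150 i \approx 9.0 + 150.0 i$)
$g - -4842 = \left(9 + 150 i\right) - -4842 = \left(9 + 150 i\right) + 4842 = 4851 + 150 i$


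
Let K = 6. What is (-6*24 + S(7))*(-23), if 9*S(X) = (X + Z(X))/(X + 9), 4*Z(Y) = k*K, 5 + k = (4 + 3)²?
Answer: 475249/144 ≈ 3300.3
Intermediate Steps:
k = 44 (k = -5 + (4 + 3)² = -5 + 7² = -5 + 49 = 44)
Z(Y) = 66 (Z(Y) = (44*6)/4 = (¼)*264 = 66)
S(X) = (66 + X)/(9*(9 + X)) (S(X) = ((X + 66)/(X + 9))/9 = ((66 + X)/(9 + X))/9 = (66 + X)/(9*(9 + X)))
(-6*24 + S(7))*(-23) = (-6*24 + (66 + 7)/(9*(9 + 7)))*(-23) = (-144 + (⅑)*73/16)*(-23) = (-144 + (⅑)*(1/16)*73)*(-23) = (-144 + 73/144)*(-23) = -20663/144*(-23) = 475249/144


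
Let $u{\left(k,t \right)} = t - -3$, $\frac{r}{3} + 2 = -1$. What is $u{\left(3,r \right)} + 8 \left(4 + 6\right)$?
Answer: $74$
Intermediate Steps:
$r = -9$ ($r = -6 + 3 \left(-1\right) = -6 - 3 = -9$)
$u{\left(k,t \right)} = 3 + t$ ($u{\left(k,t \right)} = t + 3 = 3 + t$)
$u{\left(3,r \right)} + 8 \left(4 + 6\right) = \left(3 - 9\right) + 8 \left(4 + 6\right) = -6 + 8 \cdot 10 = -6 + 80 = 74$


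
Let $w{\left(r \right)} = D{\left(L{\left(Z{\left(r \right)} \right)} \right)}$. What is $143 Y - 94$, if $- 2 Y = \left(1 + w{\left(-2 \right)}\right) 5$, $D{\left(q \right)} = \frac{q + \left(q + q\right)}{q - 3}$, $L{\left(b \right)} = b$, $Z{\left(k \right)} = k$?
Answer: $- \frac{1761}{2} \approx -880.5$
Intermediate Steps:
$D{\left(q \right)} = \frac{3 q}{-3 + q}$ ($D{\left(q \right)} = \frac{q + 2 q}{-3 + q} = \frac{3 q}{-3 + q}$)
$w{\left(r \right)} = \frac{3 r}{-3 + r}$
$Y = - \frac{11}{2}$ ($Y = - \frac{\left(1 + 3 \left(-2\right) \frac{1}{-3 - 2}\right) 5}{2} = - \frac{\left(1 + 3 \left(-2\right) \frac{1}{-5}\right) 5}{2} = - \frac{\left(1 + 3 \left(-2\right) \left(- \frac{1}{5}\right)\right) 5}{2} = - \frac{\left(1 + \frac{6}{5}\right) 5}{2} = - \frac{\frac{11}{5} \cdot 5}{2} = \left(- \frac{1}{2}\right) 11 = - \frac{11}{2} \approx -5.5$)
$143 Y - 94 = 143 \left(- \frac{11}{2}\right) - 94 = - \frac{1573}{2} - 94 = - \frac{1761}{2}$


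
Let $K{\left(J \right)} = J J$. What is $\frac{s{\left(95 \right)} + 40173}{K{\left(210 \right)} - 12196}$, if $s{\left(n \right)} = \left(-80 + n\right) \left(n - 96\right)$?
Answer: $\frac{20079}{15952} \approx 1.2587$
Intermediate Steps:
$s{\left(n \right)} = \left(-96 + n\right) \left(-80 + n\right)$ ($s{\left(n \right)} = \left(-80 + n\right) \left(-96 + n\right) = \left(-96 + n\right) \left(-80 + n\right)$)
$K{\left(J \right)} = J^{2}$
$\frac{s{\left(95 \right)} + 40173}{K{\left(210 \right)} - 12196} = \frac{\left(7680 + 95^{2} - 16720\right) + 40173}{210^{2} - 12196} = \frac{\left(7680 + 9025 - 16720\right) + 40173}{44100 - 12196} = \frac{-15 + 40173}{31904} = 40158 \cdot \frac{1}{31904} = \frac{20079}{15952}$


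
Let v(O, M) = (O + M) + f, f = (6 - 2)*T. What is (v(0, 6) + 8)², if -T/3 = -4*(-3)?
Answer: 16900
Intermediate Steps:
T = -36 (T = -(-12)*(-3) = -3*12 = -36)
f = -144 (f = (6 - 2)*(-36) = 4*(-36) = -144)
v(O, M) = -144 + M + O (v(O, M) = (O + M) - 144 = (M + O) - 144 = -144 + M + O)
(v(0, 6) + 8)² = ((-144 + 6 + 0) + 8)² = (-138 + 8)² = (-130)² = 16900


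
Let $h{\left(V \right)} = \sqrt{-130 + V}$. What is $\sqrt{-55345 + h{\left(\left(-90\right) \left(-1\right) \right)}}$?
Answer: $\sqrt{-55345 + 2 i \sqrt{10}} \approx 0.013 + 235.26 i$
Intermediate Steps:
$\sqrt{-55345 + h{\left(\left(-90\right) \left(-1\right) \right)}} = \sqrt{-55345 + \sqrt{-130 - -90}} = \sqrt{-55345 + \sqrt{-130 + 90}} = \sqrt{-55345 + \sqrt{-40}} = \sqrt{-55345 + 2 i \sqrt{10}}$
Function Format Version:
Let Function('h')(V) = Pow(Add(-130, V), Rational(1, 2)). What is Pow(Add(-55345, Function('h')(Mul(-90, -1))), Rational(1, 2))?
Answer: Pow(Add(-55345, Mul(2, I, Pow(10, Rational(1, 2)))), Rational(1, 2)) ≈ Add(0.013, Mul(235.26, I))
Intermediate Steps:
Pow(Add(-55345, Function('h')(Mul(-90, -1))), Rational(1, 2)) = Pow(Add(-55345, Pow(Add(-130, Mul(-90, -1)), Rational(1, 2))), Rational(1, 2)) = Pow(Add(-55345, Pow(Add(-130, 90), Rational(1, 2))), Rational(1, 2)) = Pow(Add(-55345, Pow(-40, Rational(1, 2))), Rational(1, 2)) = Pow(Add(-55345, Mul(2, I, Pow(10, Rational(1, 2)))), Rational(1, 2))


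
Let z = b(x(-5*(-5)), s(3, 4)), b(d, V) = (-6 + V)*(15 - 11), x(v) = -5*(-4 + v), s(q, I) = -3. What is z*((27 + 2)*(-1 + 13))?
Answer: -12528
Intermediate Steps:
x(v) = 20 - 5*v
b(d, V) = -24 + 4*V (b(d, V) = (-6 + V)*4 = -24 + 4*V)
z = -36 (z = -24 + 4*(-3) = -24 - 12 = -36)
z*((27 + 2)*(-1 + 13)) = -36*(27 + 2)*(-1 + 13) = -1044*12 = -36*348 = -12528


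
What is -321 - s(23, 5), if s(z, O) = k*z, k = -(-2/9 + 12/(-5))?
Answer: -17159/45 ≈ -381.31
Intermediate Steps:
k = 118/45 (k = -(-2*⅑ + 12*(-⅕)) = -(-2/9 - 12/5) = -1*(-118/45) = 118/45 ≈ 2.6222)
s(z, O) = 118*z/45
-321 - s(23, 5) = -321 - 118*23/45 = -321 - 1*2714/45 = -321 - 2714/45 = -17159/45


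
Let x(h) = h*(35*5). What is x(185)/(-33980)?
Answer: -6475/6796 ≈ -0.95277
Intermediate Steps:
x(h) = 175*h (x(h) = h*175 = 175*h)
x(185)/(-33980) = (175*185)/(-33980) = 32375*(-1/33980) = -6475/6796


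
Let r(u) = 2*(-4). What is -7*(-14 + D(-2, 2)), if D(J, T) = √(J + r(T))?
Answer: 98 - 7*I*√10 ≈ 98.0 - 22.136*I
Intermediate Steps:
r(u) = -8
D(J, T) = √(-8 + J) (D(J, T) = √(J - 8) = √(-8 + J))
-7*(-14 + D(-2, 2)) = -7*(-14 + √(-8 - 2)) = -7*(-14 + √(-10)) = -7*(-14 + I*√10) = 98 - 7*I*√10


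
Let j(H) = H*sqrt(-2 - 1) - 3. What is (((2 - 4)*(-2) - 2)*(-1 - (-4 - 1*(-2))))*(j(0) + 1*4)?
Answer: 2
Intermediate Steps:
j(H) = -3 + I*H*sqrt(3) (j(H) = H*sqrt(-3) - 3 = H*(I*sqrt(3)) - 3 = I*H*sqrt(3) - 3 = -3 + I*H*sqrt(3))
(((2 - 4)*(-2) - 2)*(-1 - (-4 - 1*(-2))))*(j(0) + 1*4) = (((2 - 4)*(-2) - 2)*(-1 - (-4 - 1*(-2))))*((-3 + I*0*sqrt(3)) + 1*4) = ((-2*(-2) - 2)*(-1 - (-4 + 2)))*((-3 + 0) + 4) = ((4 - 2)*(-1 - 1*(-2)))*(-3 + 4) = (2*(-1 + 2))*1 = (2*1)*1 = 2*1 = 2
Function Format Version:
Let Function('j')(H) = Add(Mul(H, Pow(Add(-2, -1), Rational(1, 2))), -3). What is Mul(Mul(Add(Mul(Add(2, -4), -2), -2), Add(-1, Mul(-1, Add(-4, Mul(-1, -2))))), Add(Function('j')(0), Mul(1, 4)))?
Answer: 2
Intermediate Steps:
Function('j')(H) = Add(-3, Mul(I, H, Pow(3, Rational(1, 2)))) (Function('j')(H) = Add(Mul(H, Pow(-3, Rational(1, 2))), -3) = Add(Mul(H, Mul(I, Pow(3, Rational(1, 2)))), -3) = Add(Mul(I, H, Pow(3, Rational(1, 2))), -3) = Add(-3, Mul(I, H, Pow(3, Rational(1, 2)))))
Mul(Mul(Add(Mul(Add(2, -4), -2), -2), Add(-1, Mul(-1, Add(-4, Mul(-1, -2))))), Add(Function('j')(0), Mul(1, 4))) = Mul(Mul(Add(Mul(Add(2, -4), -2), -2), Add(-1, Mul(-1, Add(-4, Mul(-1, -2))))), Add(Add(-3, Mul(I, 0, Pow(3, Rational(1, 2)))), Mul(1, 4))) = Mul(Mul(Add(Mul(-2, -2), -2), Add(-1, Mul(-1, Add(-4, 2)))), Add(Add(-3, 0), 4)) = Mul(Mul(Add(4, -2), Add(-1, Mul(-1, -2))), Add(-3, 4)) = Mul(Mul(2, Add(-1, 2)), 1) = Mul(Mul(2, 1), 1) = Mul(2, 1) = 2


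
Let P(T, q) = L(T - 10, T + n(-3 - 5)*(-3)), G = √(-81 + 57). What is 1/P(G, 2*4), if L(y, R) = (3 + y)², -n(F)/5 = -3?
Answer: I/(25*I + 28*√6) ≈ 0.0046913 + 0.01287*I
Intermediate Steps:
n(F) = 15 (n(F) = -5*(-3) = 15)
G = 2*I*√6 (G = √(-24) = 2*I*√6 ≈ 4.899*I)
P(T, q) = (-7 + T)² (P(T, q) = (3 + (T - 10))² = (3 + (-10 + T))² = (-7 + T)²)
1/P(G, 2*4) = 1/((-7 + 2*I*√6)²) = (-7 + 2*I*√6)⁻²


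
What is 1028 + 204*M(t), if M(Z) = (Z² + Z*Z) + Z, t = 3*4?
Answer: 62228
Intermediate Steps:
t = 12
M(Z) = Z + 2*Z² (M(Z) = (Z² + Z²) + Z = 2*Z² + Z = Z + 2*Z²)
1028 + 204*M(t) = 1028 + 204*(12*(1 + 2*12)) = 1028 + 204*(12*(1 + 24)) = 1028 + 204*(12*25) = 1028 + 204*300 = 1028 + 61200 = 62228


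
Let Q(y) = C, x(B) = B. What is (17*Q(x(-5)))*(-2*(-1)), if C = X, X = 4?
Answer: 136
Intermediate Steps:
C = 4
Q(y) = 4
(17*Q(x(-5)))*(-2*(-1)) = (17*4)*(-2*(-1)) = 68*2 = 136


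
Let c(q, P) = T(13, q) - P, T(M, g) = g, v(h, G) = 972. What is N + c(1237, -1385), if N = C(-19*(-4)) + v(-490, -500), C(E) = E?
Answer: 3670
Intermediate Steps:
N = 1048 (N = -19*(-4) + 972 = 76 + 972 = 1048)
c(q, P) = q - P
N + c(1237, -1385) = 1048 + (1237 - 1*(-1385)) = 1048 + (1237 + 1385) = 1048 + 2622 = 3670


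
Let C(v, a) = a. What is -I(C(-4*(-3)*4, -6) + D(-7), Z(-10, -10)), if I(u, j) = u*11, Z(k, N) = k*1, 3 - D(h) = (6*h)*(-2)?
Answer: 957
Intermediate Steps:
D(h) = 3 + 12*h (D(h) = 3 - 6*h*(-2) = 3 - (-12)*h = 3 + 12*h)
Z(k, N) = k
I(u, j) = 11*u
-I(C(-4*(-3)*4, -6) + D(-7), Z(-10, -10)) = -11*(-6 + (3 + 12*(-7))) = -11*(-6 + (3 - 84)) = -11*(-6 - 81) = -11*(-87) = -1*(-957) = 957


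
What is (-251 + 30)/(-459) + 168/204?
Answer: 599/459 ≈ 1.3050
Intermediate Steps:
(-251 + 30)/(-459) + 168/204 = -221*(-1/459) + 168*(1/204) = 13/27 + 14/17 = 599/459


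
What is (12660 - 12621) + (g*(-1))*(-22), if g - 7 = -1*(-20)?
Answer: 633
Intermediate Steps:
g = 27 (g = 7 - 1*(-20) = 7 + 20 = 27)
(12660 - 12621) + (g*(-1))*(-22) = (12660 - 12621) + (27*(-1))*(-22) = 39 - 27*(-22) = 39 + 594 = 633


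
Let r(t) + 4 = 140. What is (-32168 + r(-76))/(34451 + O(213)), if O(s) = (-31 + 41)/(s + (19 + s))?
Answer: -219296/235857 ≈ -0.92978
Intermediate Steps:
r(t) = 136 (r(t) = -4 + 140 = 136)
O(s) = 10/(19 + 2*s)
(-32168 + r(-76))/(34451 + O(213)) = (-32168 + 136)/(34451 + 10/(19 + 2*213)) = -32032/(34451 + 10/(19 + 426)) = -32032/(34451 + 10/445) = -32032/(34451 + 10*(1/445)) = -32032/(34451 + 2/89) = -32032/3066141/89 = -32032*89/3066141 = -219296/235857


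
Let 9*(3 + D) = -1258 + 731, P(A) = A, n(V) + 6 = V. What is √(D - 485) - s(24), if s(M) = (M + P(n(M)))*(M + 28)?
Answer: -2184 + I*√4919/3 ≈ -2184.0 + 23.379*I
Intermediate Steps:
n(V) = -6 + V
D = -554/9 (D = -3 + (-1258 + 731)/9 = -3 + (⅑)*(-527) = -3 - 527/9 = -554/9 ≈ -61.556)
s(M) = (-6 + 2*M)*(28 + M) (s(M) = (M + (-6 + M))*(M + 28) = (-6 + 2*M)*(28 + M))
√(D - 485) - s(24) = √(-554/9 - 485) - (-168 + 2*24² + 50*24) = √(-4919/9) - (-168 + 2*576 + 1200) = I*√4919/3 - (-168 + 1152 + 1200) = I*√4919/3 - 1*2184 = I*√4919/3 - 2184 = -2184 + I*√4919/3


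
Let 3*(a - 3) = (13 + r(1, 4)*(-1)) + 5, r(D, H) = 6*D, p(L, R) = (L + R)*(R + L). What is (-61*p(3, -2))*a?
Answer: -427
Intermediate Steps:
p(L, R) = (L + R)² (p(L, R) = (L + R)*(L + R) = (L + R)²)
a = 7 (a = 3 + ((13 + (6*1)*(-1)) + 5)/3 = 3 + ((13 + 6*(-1)) + 5)/3 = 3 + ((13 - 6) + 5)/3 = 3 + (7 + 5)/3 = 3 + (⅓)*12 = 3 + 4 = 7)
(-61*p(3, -2))*a = -61*(3 - 2)²*7 = -61*1²*7 = -61*1*7 = -61*7 = -427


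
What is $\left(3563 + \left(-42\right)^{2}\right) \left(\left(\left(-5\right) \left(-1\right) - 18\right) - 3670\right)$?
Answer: $-19619341$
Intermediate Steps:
$\left(3563 + \left(-42\right)^{2}\right) \left(\left(\left(-5\right) \left(-1\right) - 18\right) - 3670\right) = \left(3563 + 1764\right) \left(\left(5 - 18\right) - 3670\right) = 5327 \left(-13 - 3670\right) = 5327 \left(-3683\right) = -19619341$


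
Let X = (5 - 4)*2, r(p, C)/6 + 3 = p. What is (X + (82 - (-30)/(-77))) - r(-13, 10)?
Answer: 13830/77 ≈ 179.61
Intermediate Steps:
r(p, C) = -18 + 6*p
X = 2 (X = 1*2 = 2)
(X + (82 - (-30)/(-77))) - r(-13, 10) = (2 + (82 - (-30)/(-77))) - (-18 + 6*(-13)) = (2 + (82 - (-30)*(-1)/77)) - (-18 - 78) = (2 + (82 - 1*30/77)) - 1*(-96) = (2 + (82 - 30/77)) + 96 = (2 + 6284/77) + 96 = 6438/77 + 96 = 13830/77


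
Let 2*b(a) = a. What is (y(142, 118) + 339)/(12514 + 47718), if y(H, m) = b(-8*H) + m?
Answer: -111/60232 ≈ -0.0018429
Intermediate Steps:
b(a) = a/2
y(H, m) = m - 4*H (y(H, m) = (-8*H)/2 + m = -4*H + m = m - 4*H)
(y(142, 118) + 339)/(12514 + 47718) = ((118 - 4*142) + 339)/(12514 + 47718) = ((118 - 568) + 339)/60232 = (-450 + 339)*(1/60232) = -111*1/60232 = -111/60232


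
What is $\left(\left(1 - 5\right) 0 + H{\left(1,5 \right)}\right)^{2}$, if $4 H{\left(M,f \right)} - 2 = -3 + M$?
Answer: $0$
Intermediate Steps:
$H{\left(M,f \right)} = - \frac{1}{4} + \frac{M}{4}$ ($H{\left(M,f \right)} = \frac{1}{2} + \frac{-3 + M}{4} = \frac{1}{2} + \left(- \frac{3}{4} + \frac{M}{4}\right) = - \frac{1}{4} + \frac{M}{4}$)
$\left(\left(1 - 5\right) 0 + H{\left(1,5 \right)}\right)^{2} = \left(\left(1 - 5\right) 0 + \left(- \frac{1}{4} + \frac{1}{4} \cdot 1\right)\right)^{2} = \left(\left(-4\right) 0 + \left(- \frac{1}{4} + \frac{1}{4}\right)\right)^{2} = \left(0 + 0\right)^{2} = 0^{2} = 0$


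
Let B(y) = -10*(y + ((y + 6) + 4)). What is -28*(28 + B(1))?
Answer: 2576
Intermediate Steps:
B(y) = -100 - 20*y (B(y) = -10*(y + ((6 + y) + 4)) = -10*(y + (10 + y)) = -10*(10 + 2*y) = -100 - 20*y)
-28*(28 + B(1)) = -28*(28 + (-100 - 20*1)) = -28*(28 + (-100 - 20)) = -28*(28 - 120) = -28*(-92) = 2576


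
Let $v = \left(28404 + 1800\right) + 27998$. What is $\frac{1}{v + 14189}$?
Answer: $\frac{1}{72391} \approx 1.3814 \cdot 10^{-5}$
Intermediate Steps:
$v = 58202$ ($v = 30204 + 27998 = 58202$)
$\frac{1}{v + 14189} = \frac{1}{58202 + 14189} = \frac{1}{72391}$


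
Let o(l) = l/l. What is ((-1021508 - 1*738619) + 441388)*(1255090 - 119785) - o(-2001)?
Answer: -1497170980396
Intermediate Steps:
o(l) = 1
((-1021508 - 1*738619) + 441388)*(1255090 - 119785) - o(-2001) = ((-1021508 - 1*738619) + 441388)*(1255090 - 119785) - 1*1 = ((-1021508 - 738619) + 441388)*1135305 - 1 = (-1760127 + 441388)*1135305 - 1 = -1318739*1135305 - 1 = -1497170980395 - 1 = -1497170980396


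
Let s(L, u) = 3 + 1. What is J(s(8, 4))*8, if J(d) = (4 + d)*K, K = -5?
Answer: -320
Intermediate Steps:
s(L, u) = 4
J(d) = -20 - 5*d (J(d) = (4 + d)*(-5) = -20 - 5*d)
J(s(8, 4))*8 = (-20 - 5*4)*8 = (-20 - 20)*8 = -40*8 = -320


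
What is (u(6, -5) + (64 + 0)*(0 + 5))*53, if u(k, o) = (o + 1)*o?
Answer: 18020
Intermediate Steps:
u(k, o) = o*(1 + o) (u(k, o) = (1 + o)*o = o*(1 + o))
(u(6, -5) + (64 + 0)*(0 + 5))*53 = (-5*(1 - 5) + (64 + 0)*(0 + 5))*53 = (-5*(-4) + 64*5)*53 = (20 + 320)*53 = 340*53 = 18020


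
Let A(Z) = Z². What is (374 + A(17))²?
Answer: 439569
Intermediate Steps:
(374 + A(17))² = (374 + 17²)² = (374 + 289)² = 663² = 439569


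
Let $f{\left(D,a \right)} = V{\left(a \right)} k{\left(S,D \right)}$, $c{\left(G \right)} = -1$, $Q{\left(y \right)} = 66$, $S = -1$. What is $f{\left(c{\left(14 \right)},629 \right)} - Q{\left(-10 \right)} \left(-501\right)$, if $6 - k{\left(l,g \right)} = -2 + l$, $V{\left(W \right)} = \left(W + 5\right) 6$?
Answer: $67302$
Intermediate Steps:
$V{\left(W \right)} = 30 + 6 W$ ($V{\left(W \right)} = \left(5 + W\right) 6 = 30 + 6 W$)
$k{\left(l,g \right)} = 8 - l$ ($k{\left(l,g \right)} = 6 - \left(-2 + l\right) = 8 - l$)
$f{\left(D,a \right)} = 270 + 54 a$ ($f{\left(D,a \right)} = \left(30 + 6 a\right) \left(8 - -1\right) = \left(30 + 6 a\right) \left(8 + 1\right) = \left(30 + 6 a\right) 9 = 270 + 54 a$)
$f{\left(c{\left(14 \right)},629 \right)} - Q{\left(-10 \right)} \left(-501\right) = \left(270 + 54 \cdot 629\right) - 66 \left(-501\right) = \left(270 + 33966\right) - -33066 = 34236 + 33066 = 67302$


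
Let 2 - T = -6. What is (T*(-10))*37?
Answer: -2960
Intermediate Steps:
T = 8 (T = 2 - 1*(-6) = 2 + 6 = 8)
(T*(-10))*37 = (8*(-10))*37 = -80*37 = -2960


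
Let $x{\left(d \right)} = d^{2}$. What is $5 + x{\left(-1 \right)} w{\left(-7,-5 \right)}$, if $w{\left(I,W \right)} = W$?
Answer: $0$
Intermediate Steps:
$5 + x{\left(-1 \right)} w{\left(-7,-5 \right)} = 5 + \left(-1\right)^{2} \left(-5\right) = 5 + 1 \left(-5\right) = 5 - 5 = 0$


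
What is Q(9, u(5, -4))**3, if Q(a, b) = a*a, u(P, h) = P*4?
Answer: 531441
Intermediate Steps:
u(P, h) = 4*P
Q(a, b) = a**2
Q(9, u(5, -4))**3 = (9**2)**3 = 81**3 = 531441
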